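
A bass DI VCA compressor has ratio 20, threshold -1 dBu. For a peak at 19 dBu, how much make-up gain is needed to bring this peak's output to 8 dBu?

8 dB

Without make-up, output = threshold + overshoot/20 = -1 + 1 = 0 dBu.
Gap to target: 8 dB.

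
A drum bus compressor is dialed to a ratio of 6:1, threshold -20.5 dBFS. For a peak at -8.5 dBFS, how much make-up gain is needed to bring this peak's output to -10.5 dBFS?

Without make-up, output = threshold + overshoot/6 = -20.5 + 2 = -18.5 dBFS.
Gap to target: 8 dB.

8 dB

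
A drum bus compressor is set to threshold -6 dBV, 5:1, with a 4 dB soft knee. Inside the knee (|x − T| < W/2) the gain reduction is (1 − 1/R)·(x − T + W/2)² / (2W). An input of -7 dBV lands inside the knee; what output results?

-7.1 dBV

x − T + W/2 = -7 − (-6) + 2 = 1.
GR = (1 − 1/5) × 1² / 8 = 0.8 × 1 / 8 = 0.1 dB.
Output = -7 − 0.1 = -7.1 dBV.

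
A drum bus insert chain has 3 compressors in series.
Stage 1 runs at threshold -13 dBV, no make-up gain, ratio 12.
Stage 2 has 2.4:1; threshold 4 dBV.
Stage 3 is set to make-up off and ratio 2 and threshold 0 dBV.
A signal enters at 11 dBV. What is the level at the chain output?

Stage 1: overshoot 24 dB → 24/12 = 2 dB → -11 dBV.
Stage 2: below threshold (-11 ≤ 4); passes unchanged; output -11 dBV.
Stage 3: below threshold (-11 ≤ 0); passes unchanged; output -11 dBV.

-11 dBV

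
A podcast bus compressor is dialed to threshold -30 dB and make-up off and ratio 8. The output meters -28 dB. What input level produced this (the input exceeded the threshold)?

-14 dB

The compressed level sits -28 − (-30) = 2 dB over threshold.
Input overshoot = R × output overshoot = 16 dB → input = -30 + 16 = -14 dB.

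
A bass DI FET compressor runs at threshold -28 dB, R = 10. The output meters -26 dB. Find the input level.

-8 dB

The compressed level sits -26 − (-28) = 2 dB over threshold.
Before 10:1 compression the overshoot was 2 × 10 = 20 dB, so input = -28 + 20 = -8 dB.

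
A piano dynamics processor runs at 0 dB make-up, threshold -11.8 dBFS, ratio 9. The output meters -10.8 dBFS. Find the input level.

-2.8 dBFS

The compressed level sits -10.8 − (-11.8) = 1 dB over threshold.
Undo the ratio: input overshoot = 1 × 9 = 9 dB, giving input = -2.8 dBFS.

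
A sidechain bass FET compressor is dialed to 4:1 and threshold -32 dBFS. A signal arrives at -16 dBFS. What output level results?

Overshoot: -16 − (-32) = 16 dB.
At 4:1 the overshoot is divided by 4, leaving 4 dB above threshold.
So the level is -32 + 4 = -28 dBFS.

-28 dBFS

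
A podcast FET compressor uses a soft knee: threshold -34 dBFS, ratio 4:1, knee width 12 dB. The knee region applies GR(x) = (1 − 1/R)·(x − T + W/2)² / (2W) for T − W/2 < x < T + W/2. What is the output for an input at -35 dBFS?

-35.78125 dBFS

x − T + W/2 = -35 − (-34) + 6 = 5.
GR = (1 − 1/4) × 5² / 24 = 0.75 × 25 / 24 = 0.78125 dB.
Output = -35 − 0.78125 = -35.78125 dBFS.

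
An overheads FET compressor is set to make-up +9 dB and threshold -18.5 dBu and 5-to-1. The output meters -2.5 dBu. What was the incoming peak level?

16.5 dBu

Stripping the +9 dB make-up gives -11.5 dBu at the gain stage.
Post-compression overshoot = -11.5 − (-18.5) = 7 dB.
Before 5:1 compression the overshoot was 7 × 5 = 35 dB, so input = -18.5 + 35 = 16.5 dBu.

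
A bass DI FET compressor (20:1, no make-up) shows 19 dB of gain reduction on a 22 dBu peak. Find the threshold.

2 dBu

Gain reduction = 22 − 3 = 19 dB; output overshoot = GR / (R − 1) = 19 / 19 = 1 dB.
Threshold = output − output overshoot = 3 − 1 = 2 dBu.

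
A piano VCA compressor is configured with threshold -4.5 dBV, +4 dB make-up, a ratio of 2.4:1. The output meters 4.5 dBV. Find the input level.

Remove make-up: 4.5 − 4 = 0.5 dBV.
That's 5 dB above the -4.5 dBV threshold.
Before 2.4:1 compression the overshoot was 5 × 2.4 = 12 dB, so input = -4.5 + 12 = 7.5 dBV.

7.5 dBV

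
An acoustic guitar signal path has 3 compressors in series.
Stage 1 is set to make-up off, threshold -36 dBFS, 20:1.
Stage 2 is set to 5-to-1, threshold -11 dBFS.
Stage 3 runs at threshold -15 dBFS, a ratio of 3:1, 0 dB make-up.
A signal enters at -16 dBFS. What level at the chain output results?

-35 dBFS

Stage 1: 20 dB above -36 dBFS, reduced 20:1 to 1 dB above → -35 dBFS.
Stage 2: -35 dBFS ≤ -11 dBFS, so stage 2 doesn't engage; output -35 dBFS.
Stage 3: -35 dBFS is at or below the -15 dBFS threshold — no compression; output -35 dBFS.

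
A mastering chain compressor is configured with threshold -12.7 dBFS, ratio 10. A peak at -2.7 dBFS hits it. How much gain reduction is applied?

-2.7 dBFS exceeds the threshold by 10 dB.
At 10:1, output sits 10/10 = 1 dB above threshold.
So the signal is attenuated by 10 − 1 = 9 dB.

9 dB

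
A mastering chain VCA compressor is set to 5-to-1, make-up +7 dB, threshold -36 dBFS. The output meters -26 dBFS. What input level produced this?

Remove make-up: -26 − 7 = -33 dBFS.
The compressed level sits -33 − (-36) = 3 dB over threshold.
Before 5:1 compression the overshoot was 3 × 5 = 15 dB, so input = -36 + 15 = -21 dBFS.

-21 dBFS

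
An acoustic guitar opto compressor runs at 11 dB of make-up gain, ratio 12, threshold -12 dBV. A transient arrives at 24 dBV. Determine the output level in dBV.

2 dBV

The input is 36 dB above the -12 dBV threshold.
The 36 dB excess becomes 3 dB after 12:1 reduction.
Output = -12 + 3 = -9 dBV; make-up adds 11 dB, giving 2 dBV.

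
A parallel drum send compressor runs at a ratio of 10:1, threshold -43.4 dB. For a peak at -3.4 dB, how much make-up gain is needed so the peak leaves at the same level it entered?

36 dB

Without make-up, output = threshold + overshoot/10 = -43.4 + 4 = -39.4 dB.
Gap to target: 36 dB.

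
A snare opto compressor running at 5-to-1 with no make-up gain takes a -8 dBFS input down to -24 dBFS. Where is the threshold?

-28 dBFS

Input is 20 dB above T (since output overshoot × R = input overshoot: (-24 − T)·5 = -8 − T gives T = -28 dBFS).
Check: -28 + (-8 − (-28))/5 = -28 + 4 = -24 dBFS. ✓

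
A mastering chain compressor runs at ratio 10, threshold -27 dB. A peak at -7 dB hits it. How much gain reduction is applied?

The signal is 20 dB above threshold.
After 10:1 compression the overshoot becomes 20/10 = 2 dB.
GR = overshoot in − overshoot out = 20 − 2 = 18 dB.

18 dB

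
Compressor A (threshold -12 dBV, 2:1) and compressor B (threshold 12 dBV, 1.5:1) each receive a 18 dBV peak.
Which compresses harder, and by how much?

A: GR = 30 − 30/2 = 15 dB.
B: GR = 6 − 6/1.5 = 2 dB.
Difference: 13 dB in favour of A.

A, by 13 dB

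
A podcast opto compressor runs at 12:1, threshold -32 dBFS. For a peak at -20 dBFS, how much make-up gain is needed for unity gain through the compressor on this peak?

Overshoot 12 dB → 12/12 = 1 dB after compression, so the compressed level is -32 + 1 = -31 dBFS.
Make-up = target − compressed = -20 − (-31) = 11 dB.

11 dB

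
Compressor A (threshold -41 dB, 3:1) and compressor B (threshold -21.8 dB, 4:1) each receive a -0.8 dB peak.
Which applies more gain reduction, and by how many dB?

A: overshoot 40.2 dB → output overshoot 13.4 dB → GR 26.8 dB.
B: overshoot 21 dB → output overshoot 5.25 dB → GR 15.75 dB.
A applies 11.05 dB more gain reduction.

A, by 11.05 dB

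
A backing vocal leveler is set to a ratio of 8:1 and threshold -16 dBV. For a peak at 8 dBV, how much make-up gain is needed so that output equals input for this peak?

Overshoot 24 dB → 24/8 = 3 dB after compression, so the compressed level is -16 + 3 = -13 dBV.
Make-up = target − compressed = 8 − (-13) = 21 dB.

21 dB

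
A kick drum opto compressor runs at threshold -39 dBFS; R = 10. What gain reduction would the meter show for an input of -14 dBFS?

22.5 dB

Overshoot = -14 − (-39) = 25 dB.
After 10:1 compression the overshoot becomes 25/10 = 2.5 dB.
GR = overshoot in − overshoot out = 25 − 2.5 = 22.5 dB.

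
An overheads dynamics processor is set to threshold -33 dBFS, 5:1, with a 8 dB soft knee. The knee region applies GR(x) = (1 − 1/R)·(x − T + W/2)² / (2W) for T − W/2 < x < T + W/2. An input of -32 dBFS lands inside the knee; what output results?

x − T + W/2 = -32 − (-33) + 4 = 5.
GR = (1 − 1/5) × 5² / 16 = 0.8 × 25 / 16 = 1.25 dB.
Output = -32 − 1.25 = -33.25 dBFS.

-33.25 dBFS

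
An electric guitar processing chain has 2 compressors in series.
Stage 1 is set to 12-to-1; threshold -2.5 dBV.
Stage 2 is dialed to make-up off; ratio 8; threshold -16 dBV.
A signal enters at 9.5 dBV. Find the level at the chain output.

Stage 1: 12 dB above -2.5 dBV, reduced 12:1 to 1 dB above → -1.5 dBV.
Stage 2: 14.5 dB above -16 dBV, reduced 8:1 to 1.8125 dB above → -14.1875 dBV.

-14.1875 dBV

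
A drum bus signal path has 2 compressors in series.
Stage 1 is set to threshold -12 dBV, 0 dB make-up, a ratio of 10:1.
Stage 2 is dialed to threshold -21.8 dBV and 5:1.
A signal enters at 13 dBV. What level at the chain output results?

Stage 1: 25 dB above -12 dBV, reduced 10:1 to 2.5 dB above → -9.5 dBV.
Stage 2: overshoot 12.3 dB → 12.3/5 = 2.46 dB → -19.34 dBV.

-19.34 dBV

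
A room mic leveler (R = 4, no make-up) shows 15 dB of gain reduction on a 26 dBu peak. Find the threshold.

Input is 20 dB above T (since output overshoot × R = input overshoot: (11 − T)·4 = 26 − T gives T = 6 dBu).
Check: 6 + (26 − 6)/4 = 6 + 5 = 11 dBu. ✓

6 dBu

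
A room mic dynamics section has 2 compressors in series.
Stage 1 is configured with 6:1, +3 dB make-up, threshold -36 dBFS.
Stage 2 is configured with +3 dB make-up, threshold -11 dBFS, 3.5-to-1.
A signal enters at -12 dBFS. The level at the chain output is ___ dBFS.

-26 dBFS

Stage 1: -12 dBFS is 24 dB over -36 dBFS; at 6:1 that becomes 4 dB over, giving -32 dBFS; +3 dB make-up → -29 dBFS.
Stage 2: -29 dBFS ≤ -11 dBFS, so stage 2 doesn't engage; make-up brings it to -26 dBFS.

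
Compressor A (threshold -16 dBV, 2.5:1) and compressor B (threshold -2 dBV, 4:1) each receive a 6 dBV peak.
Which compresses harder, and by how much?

A: 22 dB over, compressed to 8.8 dB over, so 13.2 dB of GR.
B: 8 dB over, compressed to 2 dB over, so 6 dB of GR.
A reduces 7.2 dB more.

A, by 7.2 dB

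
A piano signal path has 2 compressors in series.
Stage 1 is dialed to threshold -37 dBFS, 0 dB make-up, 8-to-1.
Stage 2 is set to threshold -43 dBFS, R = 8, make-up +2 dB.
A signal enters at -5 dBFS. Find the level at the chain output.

Stage 1: overshoot 32 dB → 32/8 = 4 dB → -33 dBFS.
Stage 2: overshoot 10 dB → 10/8 = 1.25 dB → -41.75 dBFS; +2 dB make-up → -39.75 dBFS.

-39.75 dBFS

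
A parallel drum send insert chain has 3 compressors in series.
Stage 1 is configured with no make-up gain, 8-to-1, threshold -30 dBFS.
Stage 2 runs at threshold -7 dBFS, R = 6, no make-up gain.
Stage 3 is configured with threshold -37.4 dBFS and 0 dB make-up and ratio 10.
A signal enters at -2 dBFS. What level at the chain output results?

-36.31 dBFS

Stage 1: overshoot 28 dB → 28/8 = 3.5 dB → -26.5 dBFS.
Stage 2: -26.5 dBFS ≤ -7 dBFS, so stage 2 doesn't engage; output -26.5 dBFS.
Stage 3: 10.9 dB above -37.4 dBFS, reduced 10:1 to 1.09 dB above → -36.31 dBFS.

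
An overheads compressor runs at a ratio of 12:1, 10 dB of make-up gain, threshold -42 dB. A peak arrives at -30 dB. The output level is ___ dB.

-31 dB

The input is 12 dB above the -42 dB threshold.
The 12 dB excess becomes 1 dB after 12:1 reduction.
So the level is -42 + 1 = -41 dB; make-up adds 10 dB, giving -31 dB.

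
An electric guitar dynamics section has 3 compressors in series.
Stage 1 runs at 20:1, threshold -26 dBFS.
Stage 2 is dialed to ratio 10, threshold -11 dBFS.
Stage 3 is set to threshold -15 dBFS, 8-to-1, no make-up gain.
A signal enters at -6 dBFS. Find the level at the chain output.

Stage 1: 20 dB above -26 dBFS, reduced 20:1 to 1 dB above → -25 dBFS.
Stage 2: -25 dBFS ≤ -11 dBFS, so stage 2 doesn't engage; output -25 dBFS.
Stage 3: -25 dBFS ≤ -15 dBFS, so stage 3 doesn't engage; output -25 dBFS.

-25 dBFS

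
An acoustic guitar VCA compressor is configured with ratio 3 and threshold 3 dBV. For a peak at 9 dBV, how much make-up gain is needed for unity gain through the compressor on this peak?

4 dB

Overshoot 6 dB → 6/3 = 2 dB after compression, so the compressed level is 3 + 2 = 5 dBV.
Make-up = target − compressed = 9 − 5 = 4 dB.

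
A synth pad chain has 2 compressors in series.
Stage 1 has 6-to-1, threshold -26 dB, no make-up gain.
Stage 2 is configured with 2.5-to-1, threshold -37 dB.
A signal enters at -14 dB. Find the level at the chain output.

-31.8 dB

Stage 1: overshoot 12 dB → 12/6 = 2 dB → -24 dB.
Stage 2: 13 dB above -37 dB, reduced 2.5:1 to 5.2 dB above → -31.8 dB.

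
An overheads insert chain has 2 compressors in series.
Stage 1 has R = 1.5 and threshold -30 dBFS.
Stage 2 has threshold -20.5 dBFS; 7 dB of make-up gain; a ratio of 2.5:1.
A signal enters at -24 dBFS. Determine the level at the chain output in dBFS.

Stage 1: -24 dBFS is 6 dB over -30 dBFS; at 1.5:1 that becomes 4 dB over, giving -26 dBFS.
Stage 2: -26 dBFS is at or below the -20.5 dBFS threshold — no compression; make-up brings it to -19 dBFS.

-19 dBFS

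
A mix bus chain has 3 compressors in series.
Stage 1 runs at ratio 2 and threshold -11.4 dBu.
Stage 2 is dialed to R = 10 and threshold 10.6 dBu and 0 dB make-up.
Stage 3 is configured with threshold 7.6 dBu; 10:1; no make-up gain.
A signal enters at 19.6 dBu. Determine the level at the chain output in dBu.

4.1 dBu

Stage 1: 19.6 dBu is 31 dB over -11.4 dBu; at 2:1 that becomes 15.5 dB over, giving 4.1 dBu.
Stage 2: 4.1 dBu ≤ 10.6 dBu, so stage 2 doesn't engage; output 4.1 dBu.
Stage 3: below threshold (4.1 ≤ 7.6); passes unchanged; output 4.1 dBu.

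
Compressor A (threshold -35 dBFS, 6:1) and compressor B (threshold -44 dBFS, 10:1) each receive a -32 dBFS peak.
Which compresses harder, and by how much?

A: 3 dB over, compressed to 0.5 dB over, so 2.5 dB of GR.
B: 12 dB over, compressed to 1.2 dB over, so 10.8 dB of GR.
B applies 8.3 dB more gain reduction.

B, by 8.3 dB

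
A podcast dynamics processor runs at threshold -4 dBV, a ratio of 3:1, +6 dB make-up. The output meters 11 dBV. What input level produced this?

23 dBV

Stripping the +6 dB make-up gives 5 dBV at the gain stage.
That's 9 dB above the -4 dBV threshold.
Undo the ratio: input overshoot = 9 × 3 = 27 dB, giving input = 23 dBV.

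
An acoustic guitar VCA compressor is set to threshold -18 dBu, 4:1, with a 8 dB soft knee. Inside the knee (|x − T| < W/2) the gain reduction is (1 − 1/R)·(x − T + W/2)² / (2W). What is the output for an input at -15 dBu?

-17.296875 dBu

x − T + W/2 = -15 − (-18) + 4 = 7.
GR = (1 − 1/4) × 7² / 16 = 0.75 × 49 / 16 = 2.296875 dB.
Output = -15 − 2.296875 = -17.296875 dBu.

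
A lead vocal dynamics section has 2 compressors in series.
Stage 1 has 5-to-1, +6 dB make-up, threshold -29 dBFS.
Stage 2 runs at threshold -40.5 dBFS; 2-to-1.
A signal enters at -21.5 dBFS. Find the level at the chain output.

-31 dBFS

Stage 1: overshoot 7.5 dB → 7.5/5 = 1.5 dB → -27.5 dBFS; +6 dB make-up → -21.5 dBFS.
Stage 2: 19 dB above -40.5 dBFS, reduced 2:1 to 9.5 dB above → -31 dBFS.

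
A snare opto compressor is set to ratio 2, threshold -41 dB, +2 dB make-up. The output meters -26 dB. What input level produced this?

-15 dB

Remove make-up: -26 − 2 = -28 dB.
Post-compression overshoot = -28 − (-41) = 13 dB.
Undo the ratio: input overshoot = 13 × 2 = 26 dB, giving input = -15 dB.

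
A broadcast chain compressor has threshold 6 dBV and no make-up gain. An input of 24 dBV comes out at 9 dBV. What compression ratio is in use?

Input overshoot = 24 − 6 = 18 dB; output overshoot = 9 − 6 = 3 dB.
Ratio = 18 / 3 = 6.

6:1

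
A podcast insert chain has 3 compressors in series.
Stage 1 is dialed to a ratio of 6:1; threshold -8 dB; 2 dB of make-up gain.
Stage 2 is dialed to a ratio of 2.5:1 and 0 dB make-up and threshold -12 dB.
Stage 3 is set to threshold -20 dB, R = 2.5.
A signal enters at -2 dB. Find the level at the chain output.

Stage 1: 6 dB above -8 dB, reduced 6:1 to 1 dB above → -7 dB; +2 dB make-up → -5 dB.
Stage 2: 7 dB above -12 dB, reduced 2.5:1 to 2.8 dB above → -9.2 dB.
Stage 3: overshoot 10.8 dB → 10.8/2.5 = 4.32 dB → -15.68 dB.

-15.68 dB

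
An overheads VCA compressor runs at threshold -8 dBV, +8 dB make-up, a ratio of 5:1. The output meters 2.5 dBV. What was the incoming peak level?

Stripping the +8 dB make-up gives -5.5 dBV at the gain stage.
That's 2.5 dB above the -8 dBV threshold.
Before 5:1 compression the overshoot was 2.5 × 5 = 12.5 dB, so input = -8 + 12.5 = 4.5 dBV.

4.5 dBV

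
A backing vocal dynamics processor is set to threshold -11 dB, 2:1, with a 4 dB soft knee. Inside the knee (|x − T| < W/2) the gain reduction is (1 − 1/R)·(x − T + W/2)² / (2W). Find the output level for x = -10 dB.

-10.5625 dB

x − T + W/2 = -10 − (-11) + 2 = 3.
GR = (1 − 1/2) × 3² / 8 = 0.5 × 9 / 8 = 0.5625 dB.
Output = -10 − 0.5625 = -10.5625 dB.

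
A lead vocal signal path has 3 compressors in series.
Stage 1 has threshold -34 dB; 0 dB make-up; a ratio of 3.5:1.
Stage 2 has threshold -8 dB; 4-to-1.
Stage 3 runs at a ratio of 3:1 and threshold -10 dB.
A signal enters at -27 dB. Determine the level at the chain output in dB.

-32 dB

Stage 1: overshoot 7 dB → 7/3.5 = 2 dB → -32 dB.
Stage 2: -32 dB is at or below the -8 dB threshold — no compression; output -32 dB.
Stage 3: -32 dB ≤ -10 dB, so stage 3 doesn't engage; output -32 dB.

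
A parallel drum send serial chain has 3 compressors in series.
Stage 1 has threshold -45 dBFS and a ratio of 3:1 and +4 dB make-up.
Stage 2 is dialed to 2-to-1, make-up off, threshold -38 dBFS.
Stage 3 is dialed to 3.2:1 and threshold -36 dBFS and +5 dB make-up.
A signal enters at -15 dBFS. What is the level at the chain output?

-30.53125 dBFS

Stage 1: overshoot 30 dB → 30/3 = 10 dB → -35 dBFS; +4 dB make-up → -31 dBFS.
Stage 2: -31 dBFS is 7 dB over -38 dBFS; at 2:1 that becomes 3.5 dB over, giving -34.5 dBFS.
Stage 3: 1.5 dB above -36 dBFS, reduced 3.2:1 to 0.46875 dB above → -35.53125 dBFS; +5 dB make-up → -30.53125 dBFS.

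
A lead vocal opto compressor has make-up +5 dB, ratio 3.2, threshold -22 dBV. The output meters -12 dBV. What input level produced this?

-6 dBV

Before make-up, the level was -12 − 5 = -17 dBV.
The compressed level sits -17 − (-22) = 5 dB over threshold.
Input overshoot = R × output overshoot = 16 dB → input = -22 + 16 = -6 dBV.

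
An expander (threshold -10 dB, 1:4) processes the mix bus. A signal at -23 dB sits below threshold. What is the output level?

-62 dB

Below threshold, a 1:4 expander applies gain = (4−1)×(T − x) of attenuation.
(4−1) × 13 = 39 dB, so output = -23 − 39 = -62 dB.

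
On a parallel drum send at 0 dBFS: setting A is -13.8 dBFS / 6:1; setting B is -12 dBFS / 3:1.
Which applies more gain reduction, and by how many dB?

A: overshoot 13.8 dB → output overshoot 2.3 dB → GR 11.5 dB.
B: overshoot 12 dB → output overshoot 4 dB → GR 8 dB.
A applies 3.5 dB more gain reduction.

A, by 3.5 dB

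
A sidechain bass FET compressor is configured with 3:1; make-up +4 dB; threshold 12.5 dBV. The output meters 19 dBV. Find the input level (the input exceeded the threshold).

20 dBV

Before make-up, the level was 19 − 4 = 15 dBV.
The compressed level sits 15 − 12.5 = 2.5 dB over threshold.
Before 3:1 compression the overshoot was 2.5 × 3 = 7.5 dB, so input = 12.5 + 7.5 = 20 dBV.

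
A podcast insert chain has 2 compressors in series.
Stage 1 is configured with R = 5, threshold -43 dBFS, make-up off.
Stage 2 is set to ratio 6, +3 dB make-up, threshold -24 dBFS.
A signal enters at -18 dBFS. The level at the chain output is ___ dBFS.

Stage 1: -18 dBFS is 25 dB over -43 dBFS; at 5:1 that becomes 5 dB over, giving -38 dBFS.
Stage 2: -38 dBFS is at or below the -24 dBFS threshold — no compression; make-up brings it to -35 dBFS.

-35 dBFS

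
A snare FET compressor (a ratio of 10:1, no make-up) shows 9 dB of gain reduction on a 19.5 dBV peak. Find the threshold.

9.5 dBV

Input is 10 dB above T (since output overshoot × R = input overshoot: (10.5 − T)·10 = 19.5 − T gives T = 9.5 dBV).
Check: 9.5 + (19.5 − 9.5)/10 = 9.5 + 1 = 10.5 dBV. ✓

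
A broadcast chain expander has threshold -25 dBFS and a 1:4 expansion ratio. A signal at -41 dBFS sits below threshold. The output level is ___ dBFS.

Below threshold, a 1:4 expander applies gain = (4−1)×(T − x) of attenuation.
(4−1) × 16 = 48 dB, so output = -41 − 48 = -89 dBFS.

-89 dBFS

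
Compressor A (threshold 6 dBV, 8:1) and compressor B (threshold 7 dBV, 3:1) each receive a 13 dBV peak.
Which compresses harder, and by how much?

A, by 2.125 dB

A: 7 dB over, compressed to 0.875 dB over, so 6.125 dB of GR.
B: 6 dB over, compressed to 2 dB over, so 4 dB of GR.
A applies 2.125 dB more gain reduction.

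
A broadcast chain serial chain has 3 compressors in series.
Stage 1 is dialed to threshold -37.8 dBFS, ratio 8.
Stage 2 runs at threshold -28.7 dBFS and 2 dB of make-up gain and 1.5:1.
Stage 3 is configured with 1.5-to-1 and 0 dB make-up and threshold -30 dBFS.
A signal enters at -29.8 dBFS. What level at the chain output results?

-34.8 dBFS

Stage 1: overshoot 8 dB → 8/8 = 1 dB → -36.8 dBFS.
Stage 2: below threshold (-36.8 ≤ -28.7); passes unchanged; make-up brings it to -34.8 dBFS.
Stage 3: below threshold (-34.8 ≤ -30); passes unchanged; output -34.8 dBFS.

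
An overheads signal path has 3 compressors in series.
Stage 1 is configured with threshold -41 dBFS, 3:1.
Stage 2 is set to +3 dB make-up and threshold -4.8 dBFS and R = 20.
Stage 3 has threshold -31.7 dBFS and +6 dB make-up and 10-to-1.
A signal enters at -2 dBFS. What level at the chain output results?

-25.03 dBFS

Stage 1: -2 dBFS is 39 dB over -41 dBFS; at 3:1 that becomes 13 dB over, giving -28 dBFS.
Stage 2: -28 dBFS ≤ -4.8 dBFS, so stage 2 doesn't engage; make-up brings it to -25 dBFS.
Stage 3: -25 dBFS is 6.7 dB over -31.7 dBFS; at 10:1 that becomes 0.67 dB over, giving -31.03 dBFS; +6 dB make-up → -25.03 dBFS.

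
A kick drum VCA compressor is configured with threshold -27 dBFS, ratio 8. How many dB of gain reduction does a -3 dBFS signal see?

21 dB

-3 dBFS exceeds the threshold by 24 dB.
A 8:1 ratio leaves 3 dB of that excess.
GR = overshoot in − overshoot out = 24 − 3 = 21 dB.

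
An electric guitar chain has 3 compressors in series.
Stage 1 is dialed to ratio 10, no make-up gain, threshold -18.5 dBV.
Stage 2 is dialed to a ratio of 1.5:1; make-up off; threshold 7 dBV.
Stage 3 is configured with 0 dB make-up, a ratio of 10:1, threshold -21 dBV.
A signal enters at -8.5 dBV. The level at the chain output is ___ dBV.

Stage 1: 10 dB above -18.5 dBV, reduced 10:1 to 1 dB above → -17.5 dBV.
Stage 2: below threshold (-17.5 ≤ 7); passes unchanged; output -17.5 dBV.
Stage 3: -17.5 dBV is 3.5 dB over -21 dBV; at 10:1 that becomes 0.35 dB over, giving -20.65 dBV.

-20.65 dBV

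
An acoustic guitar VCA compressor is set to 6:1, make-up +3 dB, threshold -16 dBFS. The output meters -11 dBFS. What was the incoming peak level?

Stripping the +3 dB make-up gives -14 dBFS at the gain stage.
Post-compression overshoot = -14 − (-16) = 2 dB.
Before 6:1 compression the overshoot was 2 × 6 = 12 dB, so input = -16 + 12 = -4 dBFS.

-4 dBFS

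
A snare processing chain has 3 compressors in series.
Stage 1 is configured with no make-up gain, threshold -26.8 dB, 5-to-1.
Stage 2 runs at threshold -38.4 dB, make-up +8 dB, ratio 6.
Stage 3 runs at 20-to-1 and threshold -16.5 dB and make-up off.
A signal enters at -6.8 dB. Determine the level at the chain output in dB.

Stage 1: -6.8 dB is 20 dB over -26.8 dB; at 5:1 that becomes 4 dB over, giving -22.8 dB.
Stage 2: -22.8 dB is 15.6 dB over -38.4 dB; at 6:1 that becomes 2.6 dB over, giving -35.8 dB; +8 dB make-up → -27.8 dB.
Stage 3: below threshold (-27.8 ≤ -16.5); passes unchanged; output -27.8 dB.

-27.8 dB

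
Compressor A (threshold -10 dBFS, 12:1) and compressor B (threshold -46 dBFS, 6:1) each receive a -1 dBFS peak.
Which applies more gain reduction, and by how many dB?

B, by 29.25 dB

A: 9 dB over, compressed to 0.75 dB over, so 8.25 dB of GR.
B: 45 dB over, compressed to 7.5 dB over, so 37.5 dB of GR.
B applies 29.25 dB more gain reduction.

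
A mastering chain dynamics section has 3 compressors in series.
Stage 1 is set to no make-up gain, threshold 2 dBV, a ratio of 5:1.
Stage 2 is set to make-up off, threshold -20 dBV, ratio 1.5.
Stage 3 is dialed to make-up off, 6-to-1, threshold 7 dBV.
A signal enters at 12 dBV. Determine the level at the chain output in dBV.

Stage 1: overshoot 10 dB → 10/5 = 2 dB → 4 dBV.
Stage 2: overshoot 24 dB → 24/1.5 = 16 dB → -4 dBV.
Stage 3: below threshold (-4 ≤ 7); passes unchanged; output -4 dBV.

-4 dBV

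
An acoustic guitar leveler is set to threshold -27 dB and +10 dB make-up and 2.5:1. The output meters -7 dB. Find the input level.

Before make-up, the level was -7 − 10 = -17 dB.
Post-compression overshoot = -17 − (-27) = 10 dB.
Undo the ratio: input overshoot = 10 × 2.5 = 25 dB, giving input = -2 dB.

-2 dB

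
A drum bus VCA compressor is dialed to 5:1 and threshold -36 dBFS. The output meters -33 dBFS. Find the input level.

-21 dBFS

The compressed level sits -33 − (-36) = 3 dB over threshold.
Before 5:1 compression the overshoot was 3 × 5 = 15 dB, so input = -36 + 15 = -21 dBFS.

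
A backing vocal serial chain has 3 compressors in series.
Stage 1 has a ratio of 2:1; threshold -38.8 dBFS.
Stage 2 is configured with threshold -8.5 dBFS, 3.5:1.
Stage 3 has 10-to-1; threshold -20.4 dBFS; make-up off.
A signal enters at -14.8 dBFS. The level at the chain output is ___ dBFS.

-26.8 dBFS

Stage 1: -14.8 dBFS is 24 dB over -38.8 dBFS; at 2:1 that becomes 12 dB over, giving -26.8 dBFS.
Stage 2: below threshold (-26.8 ≤ -8.5); passes unchanged; output -26.8 dBFS.
Stage 3: -26.8 dBFS is at or below the -20.4 dBFS threshold — no compression; output -26.8 dBFS.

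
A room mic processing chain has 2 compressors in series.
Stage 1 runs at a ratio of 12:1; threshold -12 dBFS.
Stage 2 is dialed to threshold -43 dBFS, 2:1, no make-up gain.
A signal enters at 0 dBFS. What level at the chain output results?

-27 dBFS

Stage 1: 0 dBFS is 12 dB over -12 dBFS; at 12:1 that becomes 1 dB over, giving -11 dBFS.
Stage 2: -11 dBFS is 32 dB over -43 dBFS; at 2:1 that becomes 16 dB over, giving -27 dBFS.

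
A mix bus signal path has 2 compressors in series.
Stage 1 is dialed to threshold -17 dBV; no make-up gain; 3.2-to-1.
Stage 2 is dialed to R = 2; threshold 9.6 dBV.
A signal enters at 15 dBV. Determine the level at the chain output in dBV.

Stage 1: 15 dBV is 32 dB over -17 dBV; at 3.2:1 that becomes 10 dB over, giving -7 dBV.
Stage 2: -7 dBV is at or below the 9.6 dBV threshold — no compression; output -7 dBV.

-7 dBV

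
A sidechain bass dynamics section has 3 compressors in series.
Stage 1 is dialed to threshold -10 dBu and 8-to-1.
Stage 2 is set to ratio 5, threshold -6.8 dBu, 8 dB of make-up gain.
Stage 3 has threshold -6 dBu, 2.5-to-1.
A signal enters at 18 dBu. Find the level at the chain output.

-3.096 dBu

Stage 1: 28 dB above -10 dBu, reduced 8:1 to 3.5 dB above → -6.5 dBu.
Stage 2: 0.3 dB above -6.8 dBu, reduced 5:1 to 0.06 dB above → -6.74 dBu; +8 dB make-up → 1.26 dBu.
Stage 3: overshoot 7.26 dB → 7.26/2.5 = 2.904 dB → -3.096 dBu.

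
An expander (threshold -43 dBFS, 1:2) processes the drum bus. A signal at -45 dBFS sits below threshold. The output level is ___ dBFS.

-47 dBFS

Undershoot = (-43) − (-45) = 2 dB.
At 1:2, that expands to 4 dB under threshold.
Output = -43 − 4 = -47 dBFS.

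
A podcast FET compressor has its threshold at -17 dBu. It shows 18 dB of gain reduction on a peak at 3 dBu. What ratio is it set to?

10:1

Input overshoot = 3 − (-17) = 20 dB.
Output overshoot = 20 − 18 = 2 dB.
Ratio = input overshoot / output overshoot = 20 / 2 = 10.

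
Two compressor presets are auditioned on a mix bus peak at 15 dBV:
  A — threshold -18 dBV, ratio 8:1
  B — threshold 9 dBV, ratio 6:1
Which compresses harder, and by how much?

A: overshoot 33 dB → output overshoot 4.125 dB → GR 28.875 dB.
B: overshoot 6 dB → output overshoot 1 dB → GR 5 dB.
Difference: 23.875 dB in favour of A.

A, by 23.875 dB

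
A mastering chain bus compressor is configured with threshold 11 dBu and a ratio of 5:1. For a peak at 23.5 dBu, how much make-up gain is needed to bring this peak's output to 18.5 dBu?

5 dB

The peak compresses to 11 + 12.5/5 = 13.5 dBu.
To reach 18.5 dBu requires 18.5 − 13.5 = 5 dB of make-up.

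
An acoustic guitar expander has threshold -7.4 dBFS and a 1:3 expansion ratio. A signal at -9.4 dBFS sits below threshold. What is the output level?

Below threshold, a 1:3 expander applies gain = (3−1)×(T − x) of attenuation.
(3−1) × 2 = 4 dB, so output = -9.4 − 4 = -13.4 dBFS.

-13.4 dBFS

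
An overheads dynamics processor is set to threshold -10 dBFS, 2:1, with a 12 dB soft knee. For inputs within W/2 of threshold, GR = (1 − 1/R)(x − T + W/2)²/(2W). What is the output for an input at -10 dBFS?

x − T + W/2 = -10 − (-10) + 6 = 6.
GR = (1 − 1/2) × 6² / 24 = 0.5 × 36 / 24 = 0.75 dB.
Output = -10 − 0.75 = -10.75 dBFS.

-10.75 dBFS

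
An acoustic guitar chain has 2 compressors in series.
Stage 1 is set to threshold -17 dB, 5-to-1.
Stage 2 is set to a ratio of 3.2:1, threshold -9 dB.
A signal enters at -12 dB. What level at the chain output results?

Stage 1: -12 dB is 5 dB over -17 dB; at 5:1 that becomes 1 dB over, giving -16 dB.
Stage 2: -16 dB ≤ -9 dB, so stage 2 doesn't engage; output -16 dB.

-16 dB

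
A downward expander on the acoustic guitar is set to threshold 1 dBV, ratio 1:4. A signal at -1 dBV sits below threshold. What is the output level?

The input is 2 dB below the 1 dBV threshold.
A 1:4 expander multiplies undershoot by 4: 2 × 4 = 8 dB below threshold.
Output = 1 − 8 = -7 dBV.

-7 dBV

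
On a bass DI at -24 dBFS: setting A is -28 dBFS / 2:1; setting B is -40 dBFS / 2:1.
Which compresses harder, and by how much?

B, by 6 dB

A: overshoot 4 dB → output overshoot 2 dB → GR 2 dB.
B: overshoot 16 dB → output overshoot 8 dB → GR 8 dB.
B reduces 6 dB more.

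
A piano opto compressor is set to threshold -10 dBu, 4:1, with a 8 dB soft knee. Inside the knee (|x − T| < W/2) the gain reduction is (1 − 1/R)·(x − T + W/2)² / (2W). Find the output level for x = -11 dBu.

-11.421875 dBu

x − T + W/2 = -11 − (-10) + 4 = 3.
GR = (1 − 1/4) × 3² / 16 = 0.75 × 9 / 16 = 0.421875 dB.
Output = -11 − 0.421875 = -11.421875 dBu.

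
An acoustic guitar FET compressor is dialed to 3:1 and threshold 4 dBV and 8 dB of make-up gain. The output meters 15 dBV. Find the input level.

13 dBV

Before make-up, the level was 15 − 8 = 7 dBV.
That's 3 dB above the 4 dBV threshold.
Undo the ratio: input overshoot = 3 × 3 = 9 dB, giving input = 13 dBV.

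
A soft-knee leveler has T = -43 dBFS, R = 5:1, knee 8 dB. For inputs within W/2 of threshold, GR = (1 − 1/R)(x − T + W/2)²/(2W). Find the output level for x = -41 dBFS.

x − T + W/2 = -41 − (-43) + 4 = 6.
GR = (1 − 1/5) × 6² / 16 = 0.8 × 36 / 16 = 1.8 dB.
Output = -41 − 1.8 = -42.8 dBFS.

-42.8 dBFS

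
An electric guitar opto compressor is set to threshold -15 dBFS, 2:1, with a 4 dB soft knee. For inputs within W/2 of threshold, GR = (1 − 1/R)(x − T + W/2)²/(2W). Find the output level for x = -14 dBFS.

-14.5625 dBFS

x − T + W/2 = -14 − (-15) + 2 = 3.
GR = (1 − 1/2) × 3² / 8 = 0.5 × 9 / 8 = 0.5625 dB.
Output = -14 − 0.5625 = -14.5625 dBFS.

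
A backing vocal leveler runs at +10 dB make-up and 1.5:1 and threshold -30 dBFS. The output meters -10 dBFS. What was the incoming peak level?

-15 dBFS

Before make-up, the level was -10 − 10 = -20 dBFS.
Post-compression overshoot = -20 − (-30) = 10 dB.
Undo the ratio: input overshoot = 10 × 1.5 = 15 dB, giving input = -15 dBFS.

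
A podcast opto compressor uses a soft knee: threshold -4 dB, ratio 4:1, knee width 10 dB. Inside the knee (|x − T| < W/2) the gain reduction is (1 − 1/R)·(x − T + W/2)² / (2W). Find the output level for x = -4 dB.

x − T + W/2 = -4 − (-4) + 5 = 5.
GR = (1 − 1/4) × 5² / 20 = 0.75 × 25 / 20 = 0.9375 dB.
Output = -4 − 0.9375 = -4.9375 dB.

-4.9375 dB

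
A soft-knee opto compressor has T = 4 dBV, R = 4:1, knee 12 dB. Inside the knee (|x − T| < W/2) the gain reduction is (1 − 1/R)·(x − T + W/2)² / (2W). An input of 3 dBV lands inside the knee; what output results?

2.21875 dBV

x − T + W/2 = 3 − 4 + 6 = 5.
GR = (1 − 1/4) × 5² / 24 = 0.75 × 25 / 24 = 0.78125 dB.
Output = 3 − 0.78125 = 2.21875 dBV.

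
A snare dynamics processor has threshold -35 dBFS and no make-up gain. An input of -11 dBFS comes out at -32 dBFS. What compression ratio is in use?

Input overshoot = -11 − (-35) = 24 dB; output overshoot = -32 − (-35) = 3 dB.
Ratio = 24 / 3 = 8.

8:1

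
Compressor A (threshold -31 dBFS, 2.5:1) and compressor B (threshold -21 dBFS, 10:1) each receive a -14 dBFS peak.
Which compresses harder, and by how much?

A: overshoot 17 dB → output overshoot 6.8 dB → GR 10.2 dB.
B: overshoot 7 dB → output overshoot 0.7 dB → GR 6.3 dB.
A reduces 3.9 dB more.

A, by 3.9 dB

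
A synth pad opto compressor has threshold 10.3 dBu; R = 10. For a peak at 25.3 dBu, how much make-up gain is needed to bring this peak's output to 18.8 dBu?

The peak compresses to 10.3 + 15/10 = 11.8 dBu.
To reach 18.8 dBu requires 18.8 − 11.8 = 7 dB of make-up.

7 dB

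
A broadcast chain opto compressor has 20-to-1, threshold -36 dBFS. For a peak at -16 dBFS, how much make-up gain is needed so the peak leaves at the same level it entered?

19 dB

Overshoot 20 dB → 20/20 = 1 dB after compression, so the compressed level is -36 + 1 = -35 dBFS.
Make-up = target − compressed = -16 − (-35) = 19 dB.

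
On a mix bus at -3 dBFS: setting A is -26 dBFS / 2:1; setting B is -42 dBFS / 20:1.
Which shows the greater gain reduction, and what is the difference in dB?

B, by 25.55 dB

A: GR = 23 − 23/2 = 11.5 dB.
B: GR = 39 − 39/20 = 37.05 dB.
Difference: 25.55 dB in favour of B.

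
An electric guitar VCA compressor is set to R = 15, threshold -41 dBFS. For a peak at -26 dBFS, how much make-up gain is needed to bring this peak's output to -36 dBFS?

Without make-up, output = threshold + overshoot/15 = -41 + 1 = -40 dBFS.
Gap to target: 4 dB.

4 dB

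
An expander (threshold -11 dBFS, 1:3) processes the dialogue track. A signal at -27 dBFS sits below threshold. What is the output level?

The input is 16 dB below the -11 dBFS threshold.
A 1:3 expander multiplies undershoot by 3: 16 × 3 = 48 dB below threshold.
Output = -11 − 48 = -59 dBFS.

-59 dBFS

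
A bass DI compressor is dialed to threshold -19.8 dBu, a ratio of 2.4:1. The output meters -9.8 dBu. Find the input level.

4.2 dBu

That's 10 dB above the -19.8 dBu threshold.
Input overshoot = R × output overshoot = 24 dB → input = -19.8 + 24 = 4.2 dBu.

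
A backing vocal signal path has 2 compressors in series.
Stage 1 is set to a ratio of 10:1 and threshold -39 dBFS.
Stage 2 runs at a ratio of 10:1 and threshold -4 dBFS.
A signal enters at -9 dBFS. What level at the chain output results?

-36 dBFS

Stage 1: -9 dBFS is 30 dB over -39 dBFS; at 10:1 that becomes 3 dB over, giving -36 dBFS.
Stage 2: -36 dBFS ≤ -4 dBFS, so stage 2 doesn't engage; output -36 dBFS.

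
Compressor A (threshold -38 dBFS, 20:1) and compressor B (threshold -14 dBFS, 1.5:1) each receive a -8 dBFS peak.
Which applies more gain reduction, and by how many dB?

A, by 26.5 dB

A: GR = 30 − 30/20 = 28.5 dB.
B: GR = 6 − 6/1.5 = 2 dB.
A reduces 26.5 dB more.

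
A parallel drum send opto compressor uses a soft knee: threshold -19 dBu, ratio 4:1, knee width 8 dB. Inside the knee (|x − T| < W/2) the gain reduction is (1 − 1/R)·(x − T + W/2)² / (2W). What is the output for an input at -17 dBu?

x − T + W/2 = -17 − (-19) + 4 = 6.
GR = (1 − 1/4) × 6² / 16 = 0.75 × 36 / 16 = 1.6875 dB.
Output = -17 − 1.6875 = -18.6875 dBu.

-18.6875 dBu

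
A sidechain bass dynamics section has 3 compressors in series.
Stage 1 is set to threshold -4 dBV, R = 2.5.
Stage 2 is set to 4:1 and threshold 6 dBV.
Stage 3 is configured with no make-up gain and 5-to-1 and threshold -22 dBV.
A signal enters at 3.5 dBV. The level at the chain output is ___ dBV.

-17.8 dBV

Stage 1: 7.5 dB above -4 dBV, reduced 2.5:1 to 3 dB above → -1 dBV.
Stage 2: below threshold (-1 ≤ 6); passes unchanged; output -1 dBV.
Stage 3: -1 dBV is 21 dB over -22 dBV; at 5:1 that becomes 4.2 dB over, giving -17.8 dBV.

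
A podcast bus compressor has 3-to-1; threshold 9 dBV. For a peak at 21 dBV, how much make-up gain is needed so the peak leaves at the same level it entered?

Without make-up, output = threshold + overshoot/3 = 9 + 4 = 13 dBV.
Gap to target: 8 dB.

8 dB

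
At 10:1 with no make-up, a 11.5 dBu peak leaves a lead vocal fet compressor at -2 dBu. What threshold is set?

Gain reduction = 11.5 − (-2) = 13.5 dB; output overshoot = GR / (R − 1) = 13.5 / 9 = 1.5 dB.
Threshold = output − output overshoot = -2 − 1.5 = -3.5 dBu.

-3.5 dBu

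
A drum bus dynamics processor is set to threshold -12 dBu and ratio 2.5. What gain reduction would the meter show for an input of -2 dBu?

6 dB

Overshoot = -2 − (-12) = 10 dB.
A 2.5:1 ratio leaves 4 dB of that excess.
Gain reduction = 10 − 4 = 6 dB.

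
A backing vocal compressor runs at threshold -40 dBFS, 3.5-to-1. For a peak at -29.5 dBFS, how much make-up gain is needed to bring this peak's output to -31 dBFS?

Overshoot 10.5 dB → 10.5/3.5 = 3 dB after compression, so the compressed level is -40 + 3 = -37 dBFS.
Make-up = target − compressed = -31 − (-37) = 6 dB.

6 dB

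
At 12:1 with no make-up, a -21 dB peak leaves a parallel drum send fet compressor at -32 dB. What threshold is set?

Gain reduction = -21 − (-32) = 11 dB; output overshoot = GR / (R − 1) = 11 / 11 = 1 dB.
Threshold = output − output overshoot = -32 − 1 = -33 dB.

-33 dB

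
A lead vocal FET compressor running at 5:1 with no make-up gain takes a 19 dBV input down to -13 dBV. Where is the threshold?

Let T be the threshold. Output overshoot = (input overshoot)/R, so -13 − T = (19 − T)/5.
5·(-13 − T) = 19 − T → 4·T = -65 − 19 = -84.
T = -84/4 = -21 dBV.

-21 dBV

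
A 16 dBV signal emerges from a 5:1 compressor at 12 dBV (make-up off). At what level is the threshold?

11 dBV

Let T be the threshold. Output overshoot = (input overshoot)/R, so 12 − T = (16 − T)/5.
5·(12 − T) = 16 − T → 4·T = 60 − 16 = 44.
T = 44/4 = 11 dBV.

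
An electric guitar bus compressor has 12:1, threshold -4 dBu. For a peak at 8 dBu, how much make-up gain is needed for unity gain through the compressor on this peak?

The peak compresses to -4 + 12/12 = -3 dBu.
To reach 8 dBu requires 8 − (-3) = 11 dB of make-up.

11 dB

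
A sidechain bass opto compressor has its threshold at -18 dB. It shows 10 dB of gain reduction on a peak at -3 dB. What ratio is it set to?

Input overshoot = -3 − (-18) = 15 dB.
Output overshoot = 15 − 10 = 5 dB.
Ratio = input overshoot / output overshoot = 15 / 5 = 3.

3:1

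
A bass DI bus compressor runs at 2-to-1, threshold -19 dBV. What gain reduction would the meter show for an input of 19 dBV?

Overshoot = 19 − (-19) = 38 dB.
A 2:1 ratio leaves 19 dB of that excess.
GR = overshoot in − overshoot out = 38 − 19 = 19 dB.

19 dB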